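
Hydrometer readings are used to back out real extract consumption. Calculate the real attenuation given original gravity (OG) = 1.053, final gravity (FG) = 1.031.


AA = (OG−FG)/(OG−1)·100;  RA = AA·0.8192
AA = (1.053 − 1.031)/(1.053 − 1)·100 = 41.5094
RA = 41.5094·0.8192

34.0045 %


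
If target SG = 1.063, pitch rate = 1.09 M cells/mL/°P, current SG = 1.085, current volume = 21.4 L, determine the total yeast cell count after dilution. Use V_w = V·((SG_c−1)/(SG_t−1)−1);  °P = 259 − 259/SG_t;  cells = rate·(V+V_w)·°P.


V_w = 21.4·((1.085−1)/(1.063−1)−1) = 7.4730
V_final = 21.4 + 7.4730 = 28.8730
°P = 259 − 259/1.063 = 15.3500
cells = 1.09·28.8730·15.3500

483.0874 billion cells


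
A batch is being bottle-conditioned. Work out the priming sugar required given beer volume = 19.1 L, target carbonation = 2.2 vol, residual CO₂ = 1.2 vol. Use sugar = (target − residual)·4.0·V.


sugar = (2.2 − 1.2)·4.0·19.1

76.4000 g


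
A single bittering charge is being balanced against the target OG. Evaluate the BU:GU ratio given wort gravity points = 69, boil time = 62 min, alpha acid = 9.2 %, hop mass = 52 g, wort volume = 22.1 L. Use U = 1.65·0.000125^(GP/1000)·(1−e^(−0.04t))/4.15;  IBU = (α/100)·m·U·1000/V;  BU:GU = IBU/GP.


U = 1.65·0.000125^(69/1000)·(1−e^(−0.04·62))/4.15 = 0.1959
IBU = (9.2/100)·52·0.1959·1000/22.1 = 42.4169
BU:GU = 42.4169/69

0.6147


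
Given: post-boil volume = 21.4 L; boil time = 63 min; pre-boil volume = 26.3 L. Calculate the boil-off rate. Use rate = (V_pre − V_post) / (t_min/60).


rate = (26.3 − 21.4) / (63/60)

4.6667 L/hr


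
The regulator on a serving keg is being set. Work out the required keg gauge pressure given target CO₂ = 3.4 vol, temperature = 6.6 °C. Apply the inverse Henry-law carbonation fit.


psi = vols/(0.01821 + 0.09011·e^(−0.04·T)) − 14.695
psi = 3.4/(0.01821 + 0.09011·e^(−0.04·6.6)) − 14.695

24.2012 psi


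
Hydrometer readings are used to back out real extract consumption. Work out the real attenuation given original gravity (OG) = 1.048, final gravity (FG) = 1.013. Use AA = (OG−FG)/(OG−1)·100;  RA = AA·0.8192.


AA = (1.048 − 1.013)/(1.048 − 1)·100 = 72.9167
RA = 72.9167·0.8192

59.7333 %


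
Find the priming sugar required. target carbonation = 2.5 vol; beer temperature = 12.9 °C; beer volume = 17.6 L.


residual = 14.695·(0.01821 + 0.09011·e^(−0.04·T));  sugar = (target − residual)·4.0·V
residual = 14.695·(0.01821 + 0.09011·e^(−0.04·12.9)) = 1.0580
sugar = (2.5 − 1.0580)·4.0·17.6

101.5171 g


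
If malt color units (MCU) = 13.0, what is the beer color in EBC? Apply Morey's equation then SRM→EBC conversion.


SRM = 1.4922·MCU^0.6859;  EBC = SRM·1.97
SRM = 1.4922·13.0^0.6859 = 8.6672
EBC = 8.6672·1.97

17.0745 EBC


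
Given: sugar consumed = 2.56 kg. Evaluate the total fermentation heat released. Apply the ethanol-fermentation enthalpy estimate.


Q = m_sugar · 590 kJ/kg
Q = 2.56 · 590

1510.4000 kJ


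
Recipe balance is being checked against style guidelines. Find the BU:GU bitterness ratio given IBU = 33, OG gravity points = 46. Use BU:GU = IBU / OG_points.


BU:GU = 33 / 46

0.7174


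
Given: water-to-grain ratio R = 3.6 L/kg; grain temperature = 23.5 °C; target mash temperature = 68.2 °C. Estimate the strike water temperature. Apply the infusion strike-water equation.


T_strike = (0.41/R)·(T_mash − T_grain) + T_mash
T_strike = (0.41/3.6)·(68.2 − 23.5) + 68.2

73.2908 °C


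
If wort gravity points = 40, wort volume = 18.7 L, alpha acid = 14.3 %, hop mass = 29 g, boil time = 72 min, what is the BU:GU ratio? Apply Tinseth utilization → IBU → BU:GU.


U = 1.65·0.000125^(GP/1000)·(1−e^(−0.04t))/4.15;  IBU = (α/100)·m·U·1000/V;  BU:GU = IBU/GP
U = 1.65·0.000125^(40/1000)·(1−e^(−0.04·72))/4.15 = 0.2620
IBU = (14.3/100)·29·0.2620·1000/18.7 = 58.0918
BU:GU = 58.0918/40

1.4523


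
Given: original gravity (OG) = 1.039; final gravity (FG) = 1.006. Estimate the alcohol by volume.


ABV = (OG − FG) · 131.25
ABV = (1.039 − 1.006) · 131.25

4.3312 % ABV


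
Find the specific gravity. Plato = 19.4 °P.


SG = 259/(259 − P)
SG = 259/(259 − 19.4)

1.0810


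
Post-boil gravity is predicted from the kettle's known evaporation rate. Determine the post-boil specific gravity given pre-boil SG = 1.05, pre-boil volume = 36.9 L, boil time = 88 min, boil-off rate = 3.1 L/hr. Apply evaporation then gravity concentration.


V_post = V_pre − rate·(t/60);  SG_post = 1 + (SG_pre−1)·V_pre/V_post
V_post = 36.9 − 3.1·(88/60) = 32.3533
SG_post = 1 + (1.05 − 1)·36.9/32.3533

1.0570


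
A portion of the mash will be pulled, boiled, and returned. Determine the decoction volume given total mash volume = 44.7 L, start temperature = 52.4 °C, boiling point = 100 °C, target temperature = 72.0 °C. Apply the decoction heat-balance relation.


V_dec = V_total·(T_target − T_start)/(T_boil − T_start)
V_dec = 44.7·(72.0 − 52.4)/(100 − 52.4)

18.4059 L


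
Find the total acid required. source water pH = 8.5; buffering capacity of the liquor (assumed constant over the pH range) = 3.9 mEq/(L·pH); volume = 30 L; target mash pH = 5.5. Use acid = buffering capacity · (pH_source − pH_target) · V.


acid = 3.9 · (8.5 − 5.5) · 30

351.0000 mEq


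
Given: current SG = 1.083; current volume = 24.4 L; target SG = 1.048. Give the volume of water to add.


V_water = V·((SG_curr − 1)/(SG_target − 1) − 1)
V_water = 24.4·((1.083 − 1)/(1.048 − 1) − 1)

17.7917 L


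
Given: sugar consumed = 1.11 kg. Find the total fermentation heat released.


Q = m_sugar · 590 kJ/kg
Q = 1.11 · 590

654.9000 kJ


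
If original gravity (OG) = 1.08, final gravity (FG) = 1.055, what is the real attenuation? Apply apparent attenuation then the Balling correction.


AA = (OG−FG)/(OG−1)·100;  RA = AA·0.8192
AA = (1.08 − 1.055)/(1.08 − 1)·100 = 31.2500
RA = 31.2500·0.8192

25.6000 %


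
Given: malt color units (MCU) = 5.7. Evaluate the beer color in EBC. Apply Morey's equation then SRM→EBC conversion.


SRM = 1.4922·MCU^0.6859;  EBC = SRM·1.97
SRM = 1.4922·5.7^0.6859 = 4.9236
EBC = 4.9236·1.97

9.6995 EBC


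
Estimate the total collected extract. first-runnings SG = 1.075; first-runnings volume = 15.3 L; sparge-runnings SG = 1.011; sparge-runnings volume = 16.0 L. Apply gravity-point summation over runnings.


total = Σ (SG_i − 1)·1000·V_i
first = (1.075 − 1)·1000·15.3 = 1147.5000
sparge = (1.011 − 1)·1000·16.0 = 176.0000
total = 1147.5000 + 176.0000

1323.5000 gravity·L


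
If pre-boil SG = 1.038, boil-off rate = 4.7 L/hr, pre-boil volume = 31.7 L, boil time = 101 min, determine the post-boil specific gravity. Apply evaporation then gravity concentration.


V_post = V_pre − rate·(t/60);  SG_post = 1 + (SG_pre−1)·V_pre/V_post
V_post = 31.7 − 4.7·(101/60) = 23.7883
SG_post = 1 + (1.038 − 1)·31.7/23.7883

1.0506


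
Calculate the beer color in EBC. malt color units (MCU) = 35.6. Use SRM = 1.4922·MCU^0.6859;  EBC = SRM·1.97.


SRM = 1.4922·35.6^0.6859 = 17.2968
EBC = 17.2968·1.97

34.0748 EBC


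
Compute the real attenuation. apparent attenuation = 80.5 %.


RA = AA · 0.8192
RA = 80.5 · 0.8192

65.9456 %


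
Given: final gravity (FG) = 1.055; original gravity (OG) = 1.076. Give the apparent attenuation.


AA = (OG − FG)/(OG − 1) · 100
AA = (1.076 − 1.055)/(1.076 − 1) · 100

27.6316 %


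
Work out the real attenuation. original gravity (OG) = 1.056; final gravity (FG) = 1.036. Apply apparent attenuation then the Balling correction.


AA = (OG−FG)/(OG−1)·100;  RA = AA·0.8192
AA = (1.056 − 1.036)/(1.056 − 1)·100 = 35.7143
RA = 35.7143·0.8192

29.2571 %


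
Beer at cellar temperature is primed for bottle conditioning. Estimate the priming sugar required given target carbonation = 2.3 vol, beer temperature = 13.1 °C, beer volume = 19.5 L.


residual = 14.695·(0.01821 + 0.09011·e^(−0.04·T));  sugar = (target − residual)·4.0·V
residual = 14.695·(0.01821 + 0.09011·e^(−0.04·13.1)) = 1.0517
sugar = (2.3 − 1.0517)·4.0·19.5

97.3676 g


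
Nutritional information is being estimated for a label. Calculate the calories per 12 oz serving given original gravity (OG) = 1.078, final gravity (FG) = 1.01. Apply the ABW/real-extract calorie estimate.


ABW = (OG−FG)·131.25·0.79/FG;  °P = 259 − 259/SG (for OG→OE and FG→AE);  RE = 0.1808·OE + 0.8192·AE;  Cal = (6.9·ABW + 4·(RE−0.1))·FG·3.55
ABW = (1.078 − 1.01)·131.25·0.79/1.01 = 6.9809
OE = 259 − 259/1.078 = 18.7403 °P
AE = 259 − 259/1.01 = 2.5644 °P
RE = 0.1808·18.7403 + 0.8192·2.5644 = 5.4890 °P
Cal = (6.9·6.9809 + 4·(5.4890−0.1))·1.01·3.55

249.9966 kcal


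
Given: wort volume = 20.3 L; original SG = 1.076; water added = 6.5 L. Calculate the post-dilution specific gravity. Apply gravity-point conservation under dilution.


SG_new = 1 + (SG_old − 1)·V_old/(V_old + V_water)
pts = (1.076 − 1)·1000·20.3/(20.3 + 6.5) = 57.5672
SG_new = 1 + 57.5672/1000

1.0576


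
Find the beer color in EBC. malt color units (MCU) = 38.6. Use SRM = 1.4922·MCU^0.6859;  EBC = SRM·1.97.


SRM = 1.4922·38.6^0.6859 = 18.2838
EBC = 18.2838·1.97

36.0192 EBC


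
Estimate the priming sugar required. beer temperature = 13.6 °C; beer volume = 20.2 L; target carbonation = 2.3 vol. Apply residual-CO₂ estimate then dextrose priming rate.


residual = 14.695·(0.01821 + 0.09011·e^(−0.04·T));  sugar = (target − residual)·4.0·V
residual = 14.695·(0.01821 + 0.09011·e^(−0.04·13.6)) = 1.0362
sugar = (2.3 − 1.0362)·4.0·20.2

102.1174 g


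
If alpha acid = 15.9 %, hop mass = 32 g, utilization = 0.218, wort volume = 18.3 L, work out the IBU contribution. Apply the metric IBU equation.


IBU = (α/100)·mass·U·1000 / V
IBU = (15.9/100)·32·0.218·1000 / 18.3

60.6111 IBU


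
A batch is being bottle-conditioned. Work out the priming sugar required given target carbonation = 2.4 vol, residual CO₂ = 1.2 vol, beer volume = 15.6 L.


sugar = (target − residual)·4.0·V
sugar = (2.4 − 1.2)·4.0·15.6

74.8800 g


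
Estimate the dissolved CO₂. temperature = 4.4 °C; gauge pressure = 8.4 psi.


vols = (P + 14.695)·(0.01821 + 0.09011·e^(−0.04·T))
vols = (8.4 + 14.695)·(0.01821 + 0.09011·e^(−0.04·4.4))

2.1658 volumes


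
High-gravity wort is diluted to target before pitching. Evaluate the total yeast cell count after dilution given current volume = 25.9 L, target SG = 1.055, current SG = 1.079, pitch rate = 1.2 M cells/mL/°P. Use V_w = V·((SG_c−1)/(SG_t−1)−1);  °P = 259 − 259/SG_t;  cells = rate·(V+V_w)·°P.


V_w = 25.9·((1.079−1)/(1.055−1)−1) = 11.3018
V_final = 25.9 + 11.3018 = 37.2018
°P = 259 − 259/1.055 = 13.5024
cells = 1.2·37.2018·13.5024

602.7752 billion cells


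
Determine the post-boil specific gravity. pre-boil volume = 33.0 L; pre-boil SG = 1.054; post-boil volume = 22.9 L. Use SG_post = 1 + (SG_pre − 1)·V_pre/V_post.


pts_pre = (1.054 − 1)·1000 = 54.0000
pts_post = 54.0000·33.0/22.9 = 77.8166
SG_post = 1 + 77.8166/1000

1.0778


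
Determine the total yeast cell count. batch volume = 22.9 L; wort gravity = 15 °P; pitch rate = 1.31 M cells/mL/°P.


cells (billions) = rate · V_L · °P
cells = 1.31 · 22.9 · 15

449.9850 billion cells


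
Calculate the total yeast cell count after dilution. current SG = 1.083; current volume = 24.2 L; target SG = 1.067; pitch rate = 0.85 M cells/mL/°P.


V_w = V·((SG_c−1)/(SG_t−1)−1);  °P = 259 − 259/SG_t;  cells = rate·(V+V_w)·°P
V_w = 24.2·((1.083−1)/(1.067−1)−1) = 5.7791
V_final = 24.2 + 5.7791 = 29.9791
°P = 259 − 259/1.067 = 16.2634
cells = 0.85·29.9791·16.2634

414.4267 billion cells


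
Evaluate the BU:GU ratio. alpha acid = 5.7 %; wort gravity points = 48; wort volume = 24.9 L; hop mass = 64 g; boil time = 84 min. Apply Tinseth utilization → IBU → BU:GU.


U = 1.65·0.000125^(GP/1000)·(1−e^(−0.04t))/4.15;  IBU = (α/100)·m·U·1000/V;  BU:GU = IBU/GP
U = 1.65·0.000125^(48/1000)·(1−e^(−0.04·84))/4.15 = 0.2493
IBU = (5.7/100)·64·0.2493·1000/24.9 = 36.5249
BU:GU = 36.5249/48

0.7609


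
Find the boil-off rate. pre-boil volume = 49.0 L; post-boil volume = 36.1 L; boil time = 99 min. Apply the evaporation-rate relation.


rate = (V_pre − V_post) / (t_min/60)
rate = (49.0 − 36.1) / (99/60)

7.8182 L/hr


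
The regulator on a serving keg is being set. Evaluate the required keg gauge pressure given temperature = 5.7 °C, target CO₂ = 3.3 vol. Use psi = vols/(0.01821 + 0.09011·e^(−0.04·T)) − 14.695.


psi = 3.3/(0.01821 + 0.09011·e^(−0.04·5.7)) − 14.695

21.9926 psi


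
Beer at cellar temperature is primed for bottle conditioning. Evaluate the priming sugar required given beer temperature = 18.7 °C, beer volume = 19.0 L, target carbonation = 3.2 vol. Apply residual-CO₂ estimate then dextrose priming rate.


residual = 14.695·(0.01821 + 0.09011·e^(−0.04·T));  sugar = (target − residual)·4.0·V
residual = 14.695·(0.01821 + 0.09011·e^(−0.04·18.7)) = 0.8943
sugar = (3.2 − 0.8943)·4.0·19.0

175.2302 g


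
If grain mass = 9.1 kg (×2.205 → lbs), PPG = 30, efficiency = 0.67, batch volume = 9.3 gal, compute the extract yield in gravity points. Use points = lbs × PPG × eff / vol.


lbs = 9.1 × 2.205 = 20.0655
points = 20.0655 × 30 × 0.67 / 9.3

43.3674 points


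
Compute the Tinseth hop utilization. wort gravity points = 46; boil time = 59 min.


U = 1.65·0.000125^(GP/1000) · (1 − e^(−0.04·t))/4.15
bigness = 1.65·0.000125^(46/1000) = 1.0913
boil_factor = (1 − e^(−0.04·59))/4.15 = 0.2182
U = 1.0913 · 0.2182

0.2381


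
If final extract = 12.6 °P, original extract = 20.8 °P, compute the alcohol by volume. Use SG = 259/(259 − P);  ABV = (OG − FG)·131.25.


OG = 259/(259 − 20.8) = 1.0873
FG = 259/(259 − 12.6) = 1.0511
ABV = (1.0873 − 1.0511)·131.25

4.7493 % ABV


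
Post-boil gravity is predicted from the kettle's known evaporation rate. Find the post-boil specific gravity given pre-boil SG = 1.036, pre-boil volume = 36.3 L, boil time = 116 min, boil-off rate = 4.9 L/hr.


V_post = V_pre − rate·(t/60);  SG_post = 1 + (SG_pre−1)·V_pre/V_post
V_post = 36.3 − 4.9·(116/60) = 26.8267
SG_post = 1 + (1.036 − 1)·36.3/26.8267

1.0487


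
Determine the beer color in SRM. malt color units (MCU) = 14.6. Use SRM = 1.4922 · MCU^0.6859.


SRM = 1.4922 · 14.6^0.6859

9.3855 SRM


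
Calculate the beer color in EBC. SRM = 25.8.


EBC = SRM · 1.97
EBC = 25.8 · 1.97

50.8260 EBC


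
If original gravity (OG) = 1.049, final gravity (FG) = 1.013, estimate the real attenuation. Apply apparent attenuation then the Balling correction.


AA = (OG−FG)/(OG−1)·100;  RA = AA·0.8192
AA = (1.049 − 1.013)/(1.049 − 1)·100 = 73.4694
RA = 73.4694·0.8192

60.1861 %


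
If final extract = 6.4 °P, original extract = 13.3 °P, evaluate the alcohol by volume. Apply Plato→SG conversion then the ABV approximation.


SG = 259/(259 − P);  ABV = (OG − FG)·131.25
OG = 259/(259 − 13.3) = 1.0541
FG = 259/(259 − 6.4) = 1.0253
ABV = (1.0541 − 1.0253)·131.25

3.7793 % ABV


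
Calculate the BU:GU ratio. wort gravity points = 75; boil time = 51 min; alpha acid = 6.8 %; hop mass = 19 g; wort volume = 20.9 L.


U = 1.65·0.000125^(GP/1000)·(1−e^(−0.04t))/4.15;  IBU = (α/100)·m·U·1000/V;  BU:GU = IBU/GP
U = 1.65·0.000125^(75/1000)·(1−e^(−0.04·51))/4.15 = 0.1763
IBU = (6.8/100)·19·0.1763·1000/20.9 = 10.8975
BU:GU = 10.8975/75

0.1453


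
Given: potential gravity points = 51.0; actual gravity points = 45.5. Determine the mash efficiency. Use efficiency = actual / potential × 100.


efficiency = 45.5 / 51.0 × 100

89.2157 %


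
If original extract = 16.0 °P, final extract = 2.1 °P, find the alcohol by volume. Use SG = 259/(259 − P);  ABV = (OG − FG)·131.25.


OG = 259/(259 − 16.0) = 1.0658
FG = 259/(259 − 2.1) = 1.0082
ABV = (1.0658 − 1.0082)·131.25

7.5691 % ABV


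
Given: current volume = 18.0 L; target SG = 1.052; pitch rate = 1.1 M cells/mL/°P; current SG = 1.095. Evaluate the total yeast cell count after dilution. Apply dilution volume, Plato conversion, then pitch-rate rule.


V_w = V·((SG_c−1)/(SG_t−1)−1);  °P = 259 − 259/SG_t;  cells = rate·(V+V_w)·°P
V_w = 18.0·((1.095−1)/(1.052−1)−1) = 14.8846
V_final = 18.0 + 14.8846 = 32.8846
°P = 259 − 259/1.052 = 12.8023
cells = 1.1·32.8846·12.8023

463.0979 billion cells


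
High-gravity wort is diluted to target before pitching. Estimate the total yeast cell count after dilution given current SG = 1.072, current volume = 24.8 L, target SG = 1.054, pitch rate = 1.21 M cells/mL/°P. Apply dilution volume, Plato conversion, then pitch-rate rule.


V_w = V·((SG_c−1)/(SG_t−1)−1);  °P = 259 − 259/SG_t;  cells = rate·(V+V_w)·°P
V_w = 24.8·((1.072−1)/(1.054−1)−1) = 8.2667
V_final = 24.8 + 8.2667 = 33.0667
°P = 259 − 259/1.054 = 13.2694
cells = 1.21·33.0667·13.2694

530.9195 billion cells


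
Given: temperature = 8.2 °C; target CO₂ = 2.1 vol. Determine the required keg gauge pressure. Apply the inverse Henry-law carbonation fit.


psi = vols/(0.01821 + 0.09011·e^(−0.04·T)) − 14.695
psi = 2.1/(0.01821 + 0.09011·e^(−0.04·8.2)) − 14.695

10.5691 psi


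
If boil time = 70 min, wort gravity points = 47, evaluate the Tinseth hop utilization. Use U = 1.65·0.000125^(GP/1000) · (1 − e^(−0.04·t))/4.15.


bigness = 1.65·0.000125^(47/1000) = 1.0815
boil_factor = (1 − e^(−0.04·70))/4.15 = 0.2263
U = 1.0815 · 0.2263

0.2448


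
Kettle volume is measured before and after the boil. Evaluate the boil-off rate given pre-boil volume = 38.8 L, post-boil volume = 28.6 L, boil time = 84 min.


rate = (V_pre − V_post) / (t_min/60)
rate = (38.8 − 28.6) / (84/60)

7.2857 L/hr


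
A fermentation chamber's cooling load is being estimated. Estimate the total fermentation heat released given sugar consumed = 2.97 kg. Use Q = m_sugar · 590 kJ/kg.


Q = 2.97 · 590

1752.3000 kJ


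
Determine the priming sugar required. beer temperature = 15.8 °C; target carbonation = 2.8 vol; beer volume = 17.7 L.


residual = 14.695·(0.01821 + 0.09011·e^(−0.04·T));  sugar = (target − residual)·4.0·V
residual = 14.695·(0.01821 + 0.09011·e^(−0.04·15.8)) = 0.9714
sugar = (2.8 − 0.9714)·4.0·17.7

129.4630 g


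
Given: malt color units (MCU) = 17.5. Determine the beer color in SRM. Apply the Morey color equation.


SRM = 1.4922 · MCU^0.6859
SRM = 1.4922 · 17.5^0.6859

10.6274 SRM


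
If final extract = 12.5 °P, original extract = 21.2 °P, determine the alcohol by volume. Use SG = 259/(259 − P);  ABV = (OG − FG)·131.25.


OG = 259/(259 − 21.2) = 1.0892
FG = 259/(259 − 12.5) = 1.0507
ABV = (1.0892 − 1.0507)·131.25

5.0453 % ABV


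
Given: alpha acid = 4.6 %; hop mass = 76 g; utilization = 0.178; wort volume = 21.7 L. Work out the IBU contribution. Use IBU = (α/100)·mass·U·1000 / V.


IBU = (4.6/100)·76·0.178·1000 / 21.7

28.6769 IBU


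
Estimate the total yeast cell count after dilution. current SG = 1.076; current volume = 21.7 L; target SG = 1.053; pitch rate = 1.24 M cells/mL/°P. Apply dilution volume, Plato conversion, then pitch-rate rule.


V_w = V·((SG_c−1)/(SG_t−1)−1);  °P = 259 − 259/SG_t;  cells = rate·(V+V_w)·°P
V_w = 21.7·((1.076−1)/(1.053−1)−1) = 9.4170
V_final = 21.7 + 9.4170 = 31.1170
°P = 259 − 259/1.053 = 13.0361
cells = 1.24·31.1170·13.0361

502.9982 billion cells


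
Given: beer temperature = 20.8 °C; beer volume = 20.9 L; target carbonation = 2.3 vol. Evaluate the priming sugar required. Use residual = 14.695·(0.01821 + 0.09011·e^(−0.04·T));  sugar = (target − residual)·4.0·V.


residual = 14.695·(0.01821 + 0.09011·e^(−0.04·20.8)) = 0.8438
sugar = (2.3 − 0.8438)·4.0·20.9

121.7346 g


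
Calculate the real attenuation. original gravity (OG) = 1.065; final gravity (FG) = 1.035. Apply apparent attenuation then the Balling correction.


AA = (OG−FG)/(OG−1)·100;  RA = AA·0.8192
AA = (1.065 − 1.035)/(1.065 − 1)·100 = 46.1538
RA = 46.1538·0.8192

37.8092 %


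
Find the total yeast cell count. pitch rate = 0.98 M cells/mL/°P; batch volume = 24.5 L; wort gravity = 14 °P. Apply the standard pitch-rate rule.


cells (billions) = rate · V_L · °P
cells = 0.98 · 24.5 · 14

336.1400 billion cells


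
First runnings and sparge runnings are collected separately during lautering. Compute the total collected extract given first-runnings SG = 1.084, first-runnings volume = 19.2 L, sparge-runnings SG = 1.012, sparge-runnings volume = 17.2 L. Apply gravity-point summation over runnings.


total = Σ (SG_i − 1)·1000·V_i
first = (1.084 − 1)·1000·19.2 = 1612.8000
sparge = (1.012 − 1)·1000·17.2 = 206.4000
total = 1612.8000 + 206.4000

1819.2000 gravity·L


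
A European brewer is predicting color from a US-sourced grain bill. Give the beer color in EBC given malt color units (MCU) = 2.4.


SRM = 1.4922·MCU^0.6859;  EBC = SRM·1.97
SRM = 1.4922·2.4^0.6859 = 2.7203
EBC = 2.7203·1.97

5.3590 EBC


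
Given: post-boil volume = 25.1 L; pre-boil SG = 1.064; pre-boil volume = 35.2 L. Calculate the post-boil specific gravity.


SG_post = 1 + (SG_pre − 1)·V_pre/V_post
pts_pre = (1.064 − 1)·1000 = 64.0000
pts_post = 64.0000·35.2/25.1 = 89.7530
SG_post = 1 + 89.7530/1000

1.0898


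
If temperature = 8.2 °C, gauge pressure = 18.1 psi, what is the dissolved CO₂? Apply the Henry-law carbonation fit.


vols = (P + 14.695)·(0.01821 + 0.09011·e^(−0.04·T))
vols = (18.1 + 14.695)·(0.01821 + 0.09011·e^(−0.04·8.2))

2.7260 volumes


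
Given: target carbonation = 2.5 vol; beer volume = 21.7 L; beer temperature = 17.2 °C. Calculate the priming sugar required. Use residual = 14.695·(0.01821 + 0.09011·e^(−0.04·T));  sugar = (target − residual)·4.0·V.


residual = 14.695·(0.01821 + 0.09011·e^(−0.04·17.2)) = 0.9331
sugar = (2.5 − 0.9331)·4.0·21.7

136.0073 g


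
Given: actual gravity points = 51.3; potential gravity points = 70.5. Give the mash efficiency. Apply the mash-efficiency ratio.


efficiency = actual / potential × 100
efficiency = 51.3 / 70.5 × 100

72.7660 %


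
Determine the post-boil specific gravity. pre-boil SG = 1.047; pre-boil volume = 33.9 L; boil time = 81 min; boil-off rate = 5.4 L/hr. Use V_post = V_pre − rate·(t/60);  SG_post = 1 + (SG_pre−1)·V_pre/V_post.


V_post = 33.9 − 5.4·(81/60) = 26.6100
SG_post = 1 + (1.047 − 1)·33.9/26.6100

1.0599


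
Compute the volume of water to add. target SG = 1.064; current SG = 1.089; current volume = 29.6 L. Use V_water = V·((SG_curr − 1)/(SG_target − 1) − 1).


V_water = 29.6·((1.089 − 1)/(1.064 − 1) − 1)

11.5625 L


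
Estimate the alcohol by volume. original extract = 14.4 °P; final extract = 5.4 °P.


SG = 259/(259 − P);  ABV = (OG − FG)·131.25
OG = 259/(259 − 14.4) = 1.0589
FG = 259/(259 − 5.4) = 1.0213
ABV = (1.0589 − 1.0213)·131.25

4.9321 % ABV


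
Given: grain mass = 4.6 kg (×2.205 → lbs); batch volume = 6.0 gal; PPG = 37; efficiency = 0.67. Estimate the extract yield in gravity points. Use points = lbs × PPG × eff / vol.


lbs = 4.6 × 2.205 = 10.1430
points = 10.1430 × 37 × 0.67 / 6.0

41.9075 points


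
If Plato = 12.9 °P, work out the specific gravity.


SG = 259/(259 − P)
SG = 259/(259 − 12.9)

1.0524


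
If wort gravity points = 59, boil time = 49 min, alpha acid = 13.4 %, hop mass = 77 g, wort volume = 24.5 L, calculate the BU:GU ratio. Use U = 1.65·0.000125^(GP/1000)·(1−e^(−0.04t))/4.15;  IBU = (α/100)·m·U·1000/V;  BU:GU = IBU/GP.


U = 1.65·0.000125^(59/1000)·(1−e^(−0.04·49))/4.15 = 0.2010
IBU = (13.4/100)·77·0.2010·1000/24.5 = 84.6540
BU:GU = 84.6540/59

1.4348


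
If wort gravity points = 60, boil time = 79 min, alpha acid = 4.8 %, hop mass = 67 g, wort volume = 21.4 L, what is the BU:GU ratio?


U = 1.65·0.000125^(GP/1000)·(1−e^(−0.04t))/4.15;  IBU = (α/100)·m·U·1000/V;  BU:GU = IBU/GP
U = 1.65·0.000125^(60/1000)·(1−e^(−0.04·79))/4.15 = 0.2220
IBU = (4.8/100)·67·0.2220·1000/21.4 = 33.3676
BU:GU = 33.3676/60

0.5561


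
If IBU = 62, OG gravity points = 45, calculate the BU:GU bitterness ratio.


BU:GU = IBU / OG_points
BU:GU = 62 / 45

1.3778


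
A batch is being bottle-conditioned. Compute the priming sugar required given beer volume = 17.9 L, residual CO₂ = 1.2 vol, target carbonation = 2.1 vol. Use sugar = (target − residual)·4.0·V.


sugar = (2.1 − 1.2)·4.0·17.9

64.4400 g


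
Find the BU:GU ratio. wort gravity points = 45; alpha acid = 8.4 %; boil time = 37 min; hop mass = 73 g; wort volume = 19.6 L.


U = 1.65·0.000125^(GP/1000)·(1−e^(−0.04t))/4.15;  IBU = (α/100)·m·U·1000/V;  BU:GU = IBU/GP
U = 1.65·0.000125^(45/1000)·(1−e^(−0.04·37))/4.15 = 0.2049
IBU = (8.4/100)·73·0.2049·1000/19.6 = 64.1156
BU:GU = 64.1156/45

1.4248


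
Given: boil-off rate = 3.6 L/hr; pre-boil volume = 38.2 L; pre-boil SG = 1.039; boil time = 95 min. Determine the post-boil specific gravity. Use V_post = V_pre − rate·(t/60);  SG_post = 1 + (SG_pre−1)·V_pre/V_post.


V_post = 38.2 − 3.6·(95/60) = 32.5000
SG_post = 1 + (1.039 − 1)·38.2/32.5000

1.0458


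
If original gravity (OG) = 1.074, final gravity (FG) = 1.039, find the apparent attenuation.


AA = (OG − FG)/(OG − 1) · 100
AA = (1.074 − 1.039)/(1.074 − 1) · 100

47.2973 %


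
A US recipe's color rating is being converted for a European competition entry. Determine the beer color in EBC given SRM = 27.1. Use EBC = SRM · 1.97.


EBC = 27.1 · 1.97

53.3870 EBC


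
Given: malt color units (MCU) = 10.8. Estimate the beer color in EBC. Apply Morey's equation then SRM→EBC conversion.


SRM = 1.4922·MCU^0.6859;  EBC = SRM·1.97
SRM = 1.4922·10.8^0.6859 = 7.6322
EBC = 7.6322·1.97

15.0355 EBC


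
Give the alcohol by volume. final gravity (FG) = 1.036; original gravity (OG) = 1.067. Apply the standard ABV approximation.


ABV = (OG − FG) · 131.25
ABV = (1.067 − 1.036) · 131.25

4.0687 % ABV


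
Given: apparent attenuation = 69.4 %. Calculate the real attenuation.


RA = AA · 0.8192
RA = 69.4 · 0.8192

56.8525 %


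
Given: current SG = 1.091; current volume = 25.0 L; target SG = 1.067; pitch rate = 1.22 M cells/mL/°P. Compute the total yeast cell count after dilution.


V_w = V·((SG_c−1)/(SG_t−1)−1);  °P = 259 − 259/SG_t;  cells = rate·(V+V_w)·°P
V_w = 25.0·((1.091−1)/(1.067−1)−1) = 8.9552
V_final = 25.0 + 8.9552 = 33.9552
°P = 259 − 259/1.067 = 16.2634
cells = 1.22·33.9552·16.2634

673.7156 billion cells


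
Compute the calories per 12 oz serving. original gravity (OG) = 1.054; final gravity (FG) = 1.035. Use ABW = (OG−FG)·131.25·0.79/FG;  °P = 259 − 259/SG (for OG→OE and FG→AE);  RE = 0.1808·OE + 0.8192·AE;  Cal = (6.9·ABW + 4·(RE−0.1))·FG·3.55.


ABW = (1.054 − 1.035)·131.25·0.79/1.035 = 1.9034
OE = 259 − 259/1.054 = 13.2694 °P
AE = 259 − 259/1.035 = 8.7585 °P
RE = 0.1808·13.2694 + 0.8192·8.7585 = 9.5740 °P
Cal = (6.9·1.9034 + 4·(9.5740−0.1))·1.035·3.55

187.4967 kcal


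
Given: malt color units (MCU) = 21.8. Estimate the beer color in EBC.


SRM = 1.4922·MCU^0.6859;  EBC = SRM·1.97
SRM = 1.4922·21.8^0.6859 = 12.3559
EBC = 12.3559·1.97

24.3411 EBC


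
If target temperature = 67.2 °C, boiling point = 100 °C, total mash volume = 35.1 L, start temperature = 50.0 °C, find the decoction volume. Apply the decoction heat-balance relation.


V_dec = V_total·(T_target − T_start)/(T_boil − T_start)
V_dec = 35.1·(67.2 − 50.0)/(100 − 50.0)

12.0744 L


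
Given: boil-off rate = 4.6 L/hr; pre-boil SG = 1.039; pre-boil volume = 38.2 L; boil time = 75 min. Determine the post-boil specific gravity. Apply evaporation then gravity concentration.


V_post = V_pre − rate·(t/60);  SG_post = 1 + (SG_pre−1)·V_pre/V_post
V_post = 38.2 − 4.6·(75/60) = 32.4500
SG_post = 1 + (1.039 − 1)·38.2/32.4500

1.0459


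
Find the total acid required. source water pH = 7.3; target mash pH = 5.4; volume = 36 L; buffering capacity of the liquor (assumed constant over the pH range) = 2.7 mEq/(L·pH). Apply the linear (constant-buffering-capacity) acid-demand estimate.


acid = buffering capacity · (pH_source − pH_target) · V
acid = 2.7 · (7.3 − 5.4) · 36

184.6800 mEq


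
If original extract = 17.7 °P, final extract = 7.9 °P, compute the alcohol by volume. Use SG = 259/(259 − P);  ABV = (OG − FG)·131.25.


OG = 259/(259 − 17.7) = 1.0734
FG = 259/(259 − 7.9) = 1.0315
ABV = (1.0734 − 1.0315)·131.25

5.4982 % ABV


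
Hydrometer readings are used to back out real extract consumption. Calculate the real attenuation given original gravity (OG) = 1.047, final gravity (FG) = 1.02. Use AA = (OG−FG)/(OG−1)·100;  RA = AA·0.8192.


AA = (1.047 − 1.02)/(1.047 − 1)·100 = 57.4468
RA = 57.4468·0.8192

47.0604 %


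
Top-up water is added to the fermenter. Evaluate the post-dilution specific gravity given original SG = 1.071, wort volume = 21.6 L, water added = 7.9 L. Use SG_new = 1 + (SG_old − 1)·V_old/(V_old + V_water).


pts = (1.071 − 1)·1000·21.6/(21.6 + 7.9) = 51.9864
SG_new = 1 + 51.9864/1000

1.0520


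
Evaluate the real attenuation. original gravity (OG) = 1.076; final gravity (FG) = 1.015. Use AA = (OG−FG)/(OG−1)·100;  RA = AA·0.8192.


AA = (1.076 − 1.015)/(1.076 − 1)·100 = 80.2632
RA = 80.2632·0.8192

65.7516 %


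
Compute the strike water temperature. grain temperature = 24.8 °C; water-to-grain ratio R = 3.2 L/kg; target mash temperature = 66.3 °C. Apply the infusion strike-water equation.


T_strike = (0.41/R)·(T_mash − T_grain) + T_mash
T_strike = (0.41/3.2)·(66.3 − 24.8) + 66.3

71.6172 °C


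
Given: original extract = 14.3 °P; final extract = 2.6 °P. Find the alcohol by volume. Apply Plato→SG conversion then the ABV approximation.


SG = 259/(259 − P);  ABV = (OG − FG)·131.25
OG = 259/(259 − 14.3) = 1.0584
FG = 259/(259 − 2.6) = 1.0101
ABV = (1.0584 − 1.0101)·131.25

6.3392 % ABV


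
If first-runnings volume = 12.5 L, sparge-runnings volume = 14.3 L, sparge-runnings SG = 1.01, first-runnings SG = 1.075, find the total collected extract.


total = Σ (SG_i − 1)·1000·V_i
first = (1.075 − 1)·1000·12.5 = 937.5000
sparge = (1.01 − 1)·1000·14.3 = 143.0000
total = 937.5000 + 143.0000

1080.5000 gravity·L


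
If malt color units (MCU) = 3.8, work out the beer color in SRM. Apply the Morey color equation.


SRM = 1.4922 · MCU^0.6859
SRM = 1.4922 · 3.8^0.6859

3.7282 SRM


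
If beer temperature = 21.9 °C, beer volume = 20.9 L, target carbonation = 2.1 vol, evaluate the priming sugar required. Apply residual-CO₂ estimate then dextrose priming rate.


residual = 14.695·(0.01821 + 0.09011·e^(−0.04·T));  sugar = (target − residual)·4.0·V
residual = 14.695·(0.01821 + 0.09011·e^(−0.04·21.9)) = 0.8190
sugar = (2.1 − 0.8190)·4.0·20.9

107.0883 g


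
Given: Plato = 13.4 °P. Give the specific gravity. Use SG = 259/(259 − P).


SG = 259/(259 − 13.4)

1.0546


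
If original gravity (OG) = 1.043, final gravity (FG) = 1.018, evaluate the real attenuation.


AA = (OG−FG)/(OG−1)·100;  RA = AA·0.8192
AA = (1.043 − 1.018)/(1.043 − 1)·100 = 58.1395
RA = 58.1395·0.8192

47.6279 %


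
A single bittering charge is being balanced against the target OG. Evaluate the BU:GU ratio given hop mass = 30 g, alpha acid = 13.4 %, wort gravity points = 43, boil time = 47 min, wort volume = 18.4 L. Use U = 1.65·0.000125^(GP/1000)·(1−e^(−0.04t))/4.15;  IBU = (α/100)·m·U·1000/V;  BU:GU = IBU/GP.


U = 1.65·0.000125^(43/1000)·(1−e^(−0.04·47))/4.15 = 0.2289
IBU = (13.4/100)·30·0.2289·1000/18.4 = 50.0155
BU:GU = 50.0155/43

1.1632


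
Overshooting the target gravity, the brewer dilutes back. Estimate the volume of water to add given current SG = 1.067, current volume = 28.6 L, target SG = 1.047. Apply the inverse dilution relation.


V_water = V·((SG_curr − 1)/(SG_target − 1) − 1)
V_water = 28.6·((1.067 − 1)/(1.047 − 1) − 1)

12.1702 L


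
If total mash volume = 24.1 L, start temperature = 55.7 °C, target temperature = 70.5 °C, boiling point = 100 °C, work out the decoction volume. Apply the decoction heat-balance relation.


V_dec = V_total·(T_target − T_start)/(T_boil − T_start)
V_dec = 24.1·(70.5 − 55.7)/(100 − 55.7)

8.0515 L


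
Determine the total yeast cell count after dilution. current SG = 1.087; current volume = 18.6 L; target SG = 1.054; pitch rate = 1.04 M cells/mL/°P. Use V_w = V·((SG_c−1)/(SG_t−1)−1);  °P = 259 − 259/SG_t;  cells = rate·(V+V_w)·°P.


V_w = 18.6·((1.087−1)/(1.054−1)−1) = 11.3667
V_final = 18.6 + 11.3667 = 29.9667
°P = 259 − 259/1.054 = 13.2694
cells = 1.04·29.9667·13.2694

413.5468 billion cells


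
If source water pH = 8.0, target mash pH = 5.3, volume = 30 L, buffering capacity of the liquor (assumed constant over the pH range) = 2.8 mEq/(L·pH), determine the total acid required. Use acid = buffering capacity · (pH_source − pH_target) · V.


acid = 2.8 · (8.0 − 5.3) · 30

226.8000 mEq


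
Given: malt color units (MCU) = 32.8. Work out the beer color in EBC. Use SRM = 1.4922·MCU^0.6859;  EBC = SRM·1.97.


SRM = 1.4922·32.8^0.6859 = 16.3518
EBC = 16.3518·1.97

32.2130 EBC


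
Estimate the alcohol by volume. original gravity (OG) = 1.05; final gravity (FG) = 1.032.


ABV = (OG − FG) · 131.25
ABV = (1.05 − 1.032) · 131.25

2.3625 % ABV


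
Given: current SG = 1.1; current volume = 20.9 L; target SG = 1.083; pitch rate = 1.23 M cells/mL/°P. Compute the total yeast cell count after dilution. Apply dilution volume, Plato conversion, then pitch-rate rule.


V_w = V·((SG_c−1)/(SG_t−1)−1);  °P = 259 − 259/SG_t;  cells = rate·(V+V_w)·°P
V_w = 20.9·((1.1−1)/(1.083−1)−1) = 4.2807
V_final = 20.9 + 4.2807 = 25.1807
°P = 259 − 259/1.083 = 19.8495
cells = 1.23·25.1807·19.8495

614.7842 billion cells


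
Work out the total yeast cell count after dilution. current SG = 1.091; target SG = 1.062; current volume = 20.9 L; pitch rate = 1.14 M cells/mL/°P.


V_w = V·((SG_c−1)/(SG_t−1)−1);  °P = 259 − 259/SG_t;  cells = rate·(V+V_w)·°P
V_w = 20.9·((1.091−1)/(1.062−1)−1) = 9.7758
V_final = 20.9 + 9.7758 = 30.6758
°P = 259 − 259/1.062 = 15.1205
cells = 1.14·30.6758·15.1205

528.7712 billion cells


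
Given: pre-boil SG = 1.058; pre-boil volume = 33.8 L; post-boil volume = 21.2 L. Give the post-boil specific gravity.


SG_post = 1 + (SG_pre − 1)·V_pre/V_post
pts_pre = (1.058 − 1)·1000 = 58.0000
pts_post = 58.0000·33.8/21.2 = 92.4717
SG_post = 1 + 92.4717/1000

1.0925


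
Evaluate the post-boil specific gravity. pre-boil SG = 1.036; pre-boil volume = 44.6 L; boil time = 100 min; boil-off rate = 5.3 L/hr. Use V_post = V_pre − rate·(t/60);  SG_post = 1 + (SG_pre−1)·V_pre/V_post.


V_post = 44.6 − 5.3·(100/60) = 35.7667
SG_post = 1 + (1.036 − 1)·44.6/35.7667

1.0449


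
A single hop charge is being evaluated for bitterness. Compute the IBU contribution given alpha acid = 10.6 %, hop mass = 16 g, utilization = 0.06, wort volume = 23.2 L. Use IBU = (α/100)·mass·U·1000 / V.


IBU = (10.6/100)·16·0.06·1000 / 23.2

4.3862 IBU


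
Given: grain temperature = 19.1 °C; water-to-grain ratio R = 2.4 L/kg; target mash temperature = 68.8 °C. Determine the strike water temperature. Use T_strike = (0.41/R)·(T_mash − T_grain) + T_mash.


T_strike = (0.41/2.4)·(68.8 − 19.1) + 68.8

77.2904 °C


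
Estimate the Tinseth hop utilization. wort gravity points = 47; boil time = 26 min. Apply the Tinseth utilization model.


U = 1.65·0.000125^(GP/1000) · (1 − e^(−0.04·t))/4.15
bigness = 1.65·0.000125^(47/1000) = 1.0815
boil_factor = (1 − e^(−0.04·26))/4.15 = 0.1558
U = 1.0815 · 0.1558

0.1685


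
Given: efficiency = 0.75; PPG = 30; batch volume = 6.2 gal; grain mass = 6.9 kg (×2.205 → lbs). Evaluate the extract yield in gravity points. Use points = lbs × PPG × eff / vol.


lbs = 6.9 × 2.205 = 15.2145
points = 15.2145 × 30 × 0.75 / 6.2

55.2139 points


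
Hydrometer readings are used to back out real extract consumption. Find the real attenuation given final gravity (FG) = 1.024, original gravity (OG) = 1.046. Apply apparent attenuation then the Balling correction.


AA = (OG−FG)/(OG−1)·100;  RA = AA·0.8192
AA = (1.046 − 1.024)/(1.046 − 1)·100 = 47.8261
RA = 47.8261·0.8192

39.1791 %


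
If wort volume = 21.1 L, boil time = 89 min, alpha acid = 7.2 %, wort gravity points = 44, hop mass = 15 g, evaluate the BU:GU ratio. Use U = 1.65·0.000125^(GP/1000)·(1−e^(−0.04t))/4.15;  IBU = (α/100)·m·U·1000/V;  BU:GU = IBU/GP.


U = 1.65·0.000125^(44/1000)·(1−e^(−0.04·89))/4.15 = 0.2601
IBU = (7.2/100)·15·0.2601·1000/21.1 = 13.3141
BU:GU = 13.3141/44

0.3026


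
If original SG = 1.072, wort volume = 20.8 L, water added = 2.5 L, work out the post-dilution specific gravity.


SG_new = 1 + (SG_old − 1)·V_old/(V_old + V_water)
pts = (1.072 − 1)·1000·20.8/(20.8 + 2.5) = 64.2747
SG_new = 1 + 64.2747/1000

1.0643


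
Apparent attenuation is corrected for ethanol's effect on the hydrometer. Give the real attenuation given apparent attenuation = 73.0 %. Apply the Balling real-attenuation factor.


RA = AA · 0.8192
RA = 73.0 · 0.8192

59.8016 %


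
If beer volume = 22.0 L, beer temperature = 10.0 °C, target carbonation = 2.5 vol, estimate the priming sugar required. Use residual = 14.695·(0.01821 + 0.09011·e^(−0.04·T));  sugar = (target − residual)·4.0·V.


residual = 14.695·(0.01821 + 0.09011·e^(−0.04·10.0)) = 1.1552
sugar = (2.5 − 1.1552)·4.0·22.0

118.3414 g


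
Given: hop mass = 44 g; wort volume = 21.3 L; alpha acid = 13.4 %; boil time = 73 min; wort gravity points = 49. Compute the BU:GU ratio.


U = 1.65·0.000125^(GP/1000)·(1−e^(−0.04t))/4.15;  IBU = (α/100)·m·U·1000/V;  BU:GU = IBU/GP
U = 1.65·0.000125^(49/1000)·(1−e^(−0.04·73))/4.15 = 0.2422
IBU = (13.4/100)·44·0.2422·1000/21.3 = 67.0323
BU:GU = 67.0323/49

1.3680


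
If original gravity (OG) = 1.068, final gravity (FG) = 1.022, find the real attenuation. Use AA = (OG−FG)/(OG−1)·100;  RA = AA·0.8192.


AA = (1.068 − 1.022)/(1.068 − 1)·100 = 67.6471
RA = 67.6471·0.8192

55.4165 %


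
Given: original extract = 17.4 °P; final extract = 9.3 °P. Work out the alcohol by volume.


SG = 259/(259 − P);  ABV = (OG − FG)·131.25
OG = 259/(259 − 17.4) = 1.0720
FG = 259/(259 − 9.3) = 1.0372
ABV = (1.0720 − 1.0372)·131.25

4.5642 % ABV


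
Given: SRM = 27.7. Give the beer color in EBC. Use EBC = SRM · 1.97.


EBC = 27.7 · 1.97

54.5690 EBC


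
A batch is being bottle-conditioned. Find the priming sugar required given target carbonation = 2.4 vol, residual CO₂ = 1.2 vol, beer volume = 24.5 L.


sugar = (target − residual)·4.0·V
sugar = (2.4 − 1.2)·4.0·24.5

117.6000 g


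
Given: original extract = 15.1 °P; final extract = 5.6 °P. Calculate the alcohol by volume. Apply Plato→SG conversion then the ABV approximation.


SG = 259/(259 − P);  ABV = (OG − FG)·131.25
OG = 259/(259 − 15.1) = 1.0619
FG = 259/(259 − 5.6) = 1.0221
ABV = (1.0619 − 1.0221)·131.25

5.2252 % ABV
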